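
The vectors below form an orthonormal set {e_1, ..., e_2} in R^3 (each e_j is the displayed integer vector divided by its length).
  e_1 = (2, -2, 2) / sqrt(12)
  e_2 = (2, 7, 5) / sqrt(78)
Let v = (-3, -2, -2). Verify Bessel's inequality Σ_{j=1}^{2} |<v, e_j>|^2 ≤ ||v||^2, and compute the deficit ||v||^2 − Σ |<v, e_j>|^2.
Σ |<v, e_j>|^2 = 189/13; ||v||^2 = 17; deficit = 32/13

Write each e_j = u_j / sqrt(<u_j, u_j>) where u_j is the displayed integer vector. Then <v, e_j> = <v, u_j> / sqrt(<u_j, u_j>), so |<v, e_j>|^2 = <v, u_j>^2 / <u_j, u_j>.
Coefficients: <v, e_1> = -6/sqrt(12), <v, e_2> = -30/sqrt(78).
Square and sum: Σ |<v, e_j>|^2 = 189/13.
Compute ||v||^2 = v·v = 17.
Deficit = 17 − 189/13 = 32/13 ≥ 0, confirming Bessel's inequality. (The deficit equals ||v − Σ <v,e_j> e_j||^2, the squared distance from v to span{e_j}.)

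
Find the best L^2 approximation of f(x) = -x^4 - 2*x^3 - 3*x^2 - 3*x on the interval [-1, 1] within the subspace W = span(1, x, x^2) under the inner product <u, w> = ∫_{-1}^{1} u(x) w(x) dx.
g(x) = -27*x^2/7 - 21*x/5 + 3/35

The best approximation g ∈ W is the orthogonal projection of f onto W. Writing g = a_0 + a_1 x + a_2 x^2, the coefficients solve the normal equations G · a = b where
  G_{ij} = <φ_i, φ_j> and b_i = <f, φ_i>, with φ_0 = 1, φ_1 = x, φ_2 = x^2.
G =
  [2, 0, 2/3]
  [0, 2/3, 0]
  [2/3, 0, 2/5],
b = (-12/5, -14/5, -52/35).
Solving gives a_0 = 3/35, a_1 = -21/5, a_2 = -27/7, so
  g(x) = -27*x^2/7 - 21*x/5 + 3/35.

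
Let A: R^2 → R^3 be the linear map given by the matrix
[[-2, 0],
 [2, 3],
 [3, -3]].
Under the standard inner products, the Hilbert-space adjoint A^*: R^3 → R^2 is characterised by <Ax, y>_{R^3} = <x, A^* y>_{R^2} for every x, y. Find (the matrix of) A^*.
A^* = A^T =
[[-2, 2, 3],
 [0, 3, -3]]

For real matrices with standard dot products, the defining identity <Ax, y> = <x, A^* y> gives (Ax)^T y = x^T (A^*) y, i.e. x^T A^T y = x^T (A^*) y. Since this holds for all x, y, we must have A^* = A^T. Therefore
A^* =
[[-2, 2, 3],
 [0, 3, -3]].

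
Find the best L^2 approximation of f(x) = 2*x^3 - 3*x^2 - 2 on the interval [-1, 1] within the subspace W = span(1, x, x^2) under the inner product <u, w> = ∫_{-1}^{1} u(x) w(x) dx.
g(x) = -3*x^2 + 6*x/5 - 2

The best approximation g ∈ W is the orthogonal projection of f onto W. Writing g = a_0 + a_1 x + a_2 x^2, the coefficients solve the normal equations G · a = b where
  G_{ij} = <φ_i, φ_j> and b_i = <f, φ_i>, with φ_0 = 1, φ_1 = x, φ_2 = x^2.
G =
  [2, 0, 2/3]
  [0, 2/3, 0]
  [2/3, 0, 2/5],
b = (-6, 4/5, -38/15).
Solving gives a_0 = -2, a_1 = 6/5, a_2 = -3, so
  g(x) = -3*x^2 + 6*x/5 - 2.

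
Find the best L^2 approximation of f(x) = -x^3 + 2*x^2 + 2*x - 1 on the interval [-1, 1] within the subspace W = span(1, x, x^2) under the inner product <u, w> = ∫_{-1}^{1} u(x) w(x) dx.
g(x) = 2*x^2 + 7*x/5 - 1

The best approximation g ∈ W is the orthogonal projection of f onto W. Writing g = a_0 + a_1 x + a_2 x^2, the coefficients solve the normal equations G · a = b where
  G_{ij} = <φ_i, φ_j> and b_i = <f, φ_i>, with φ_0 = 1, φ_1 = x, φ_2 = x^2.
G =
  [2, 0, 2/3]
  [0, 2/3, 0]
  [2/3, 0, 2/5],
b = (-2/3, 14/15, 2/15).
Solving gives a_0 = -1, a_1 = 7/5, a_2 = 2, so
  g(x) = 2*x^2 + 7*x/5 - 1.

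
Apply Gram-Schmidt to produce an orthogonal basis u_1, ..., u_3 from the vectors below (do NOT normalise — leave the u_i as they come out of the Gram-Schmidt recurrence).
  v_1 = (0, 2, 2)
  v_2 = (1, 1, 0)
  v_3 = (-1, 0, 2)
Orthogonal basis:
  u_1 = (0, 2, 2)
  u_2 = (1, 1/2, -1/2)
  u_3 = (1/3, -1/3, 1/3)

Apply the Gram-Schmidt recurrence
  u_1 = v_1
  u_i = v_i − Σ_{j<i} ((v_i · u_j) / (u_j · u_j)) · u_j.

Step by step this gives:
  u_1 = (0, 2, 2)
  u_2 = (1, 1/2, -1/2)
  u_3 = (1/3, -1/3, 1/3)

Orthogonality check:
  u_2 · u_1 = 0 (should be 0)
  u_3 · u_1 = 0 (should be 0)
  u_3 · u_2 = 0 (should be 0)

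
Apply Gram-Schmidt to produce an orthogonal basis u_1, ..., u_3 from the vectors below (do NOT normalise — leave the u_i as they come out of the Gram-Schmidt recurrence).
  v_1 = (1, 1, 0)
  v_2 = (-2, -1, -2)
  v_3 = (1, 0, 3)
Orthogonal basis:
  u_1 = (1, 1, 0)
  u_2 = (-1/2, 1/2, -2)
  u_3 = (-2/9, 2/9, 1/9)

Apply the Gram-Schmidt recurrence
  u_1 = v_1
  u_i = v_i − Σ_{j<i} ((v_i · u_j) / (u_j · u_j)) · u_j.

Step by step this gives:
  u_1 = (1, 1, 0)
  u_2 = (-1/2, 1/2, -2)
  u_3 = (-2/9, 2/9, 1/9)

Orthogonality check:
  u_2 · u_1 = 0 (should be 0)
  u_3 · u_1 = 0 (should be 0)
  u_3 · u_2 = 0 (should be 0)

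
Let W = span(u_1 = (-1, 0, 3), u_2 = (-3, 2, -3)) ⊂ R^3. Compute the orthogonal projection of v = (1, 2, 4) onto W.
proj_W(v) = (-11/46, -11/23, 165/46)

Set up U = [u_1 | ... | u_2] ∈ R^(3×2). The projector onto W = col(U) is P = U (U^T U)^(-1) U^T.
Compute U^T U =
  [10, -6]
  [-6, 22],
and U^T v = (11, -11).
Solve U^T U · c = U^T v for the coefficients: c = (22/23, -11/46). The projection is proj_W(v) = U c.
Check: (v - proj_W(v)) · u_1 = 0  (should be 0).
Check: (v - proj_W(v)) · u_2 = 0  (should be 0).
Result: proj_W(v) = (-11/46, -11/23, 165/46).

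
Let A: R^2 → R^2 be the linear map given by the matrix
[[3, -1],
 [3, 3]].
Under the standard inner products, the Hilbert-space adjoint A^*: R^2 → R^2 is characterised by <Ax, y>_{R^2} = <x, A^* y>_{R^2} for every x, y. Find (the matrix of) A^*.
A^* = A^T =
[[3, 3],
 [-1, 3]]

For real matrices with standard dot products, the defining identity <Ax, y> = <x, A^* y> gives (Ax)^T y = x^T (A^*) y, i.e. x^T A^T y = x^T (A^*) y. Since this holds for all x, y, we must have A^* = A^T. Therefore
A^* =
[[3, 3],
 [-1, 3]].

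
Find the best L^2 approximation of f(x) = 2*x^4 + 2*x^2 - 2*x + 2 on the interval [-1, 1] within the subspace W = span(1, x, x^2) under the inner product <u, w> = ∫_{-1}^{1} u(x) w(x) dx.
g(x) = 26*x^2/7 - 2*x + 64/35

The best approximation g ∈ W is the orthogonal projection of f onto W. Writing g = a_0 + a_1 x + a_2 x^2, the coefficients solve the normal equations G · a = b where
  G_{ij} = <φ_i, φ_j> and b_i = <f, φ_i>, with φ_0 = 1, φ_1 = x, φ_2 = x^2.
G =
  [2, 0, 2/3]
  [0, 2/3, 0]
  [2/3, 0, 2/5],
b = (92/15, -4/3, 284/105).
Solving gives a_0 = 64/35, a_1 = -2, a_2 = 26/7, so
  g(x) = 26*x^2/7 - 2*x + 64/35.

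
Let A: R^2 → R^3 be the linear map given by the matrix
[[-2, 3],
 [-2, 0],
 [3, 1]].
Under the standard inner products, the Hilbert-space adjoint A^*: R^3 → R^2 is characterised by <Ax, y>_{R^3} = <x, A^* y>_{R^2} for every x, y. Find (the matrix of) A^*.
A^* = A^T =
[[-2, -2, 3],
 [3, 0, 1]]

For real matrices with standard dot products, the defining identity <Ax, y> = <x, A^* y> gives (Ax)^T y = x^T (A^*) y, i.e. x^T A^T y = x^T (A^*) y. Since this holds for all x, y, we must have A^* = A^T. Therefore
A^* =
[[-2, -2, 3],
 [3, 0, 1]].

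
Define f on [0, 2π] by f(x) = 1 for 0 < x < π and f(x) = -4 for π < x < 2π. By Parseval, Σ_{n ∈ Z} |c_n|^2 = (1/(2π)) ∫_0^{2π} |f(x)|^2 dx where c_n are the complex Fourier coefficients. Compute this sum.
Σ |c_n|^2 = 17/2

Parseval equates the L^2 energy of f (normalised by 1/(2π)) with the ℓ^2 sum of its Fourier coefficients: (1/(2π)) ∫_0^{2π} |f|^2 = Σ |c_n|^2.
Compute the left side: (1/(2π)) [∫_0^π 1^2 dx + ∫_π^{2π} (-4)^2 dx] = (1/(2π)) · (1π + 16π) = (1 + 16)/2 = 17/2.
So Σ_{n ∈ Z} |c_n|^2 = 17/2.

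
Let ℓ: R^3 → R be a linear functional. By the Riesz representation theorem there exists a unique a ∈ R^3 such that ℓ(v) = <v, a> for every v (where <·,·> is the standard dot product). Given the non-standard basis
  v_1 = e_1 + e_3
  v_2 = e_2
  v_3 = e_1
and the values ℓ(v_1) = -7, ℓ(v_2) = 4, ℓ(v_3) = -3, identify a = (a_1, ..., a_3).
a = (-3, 4, -4)

Write a = (a_1, ..., a_3) in the standard basis. For each basis vector v_i, ℓ(v_i) = <v_i, a> is a linear equation in the a_j's. Collect the n equations into a matrix system V a = ℓ, where row i of V is v_i (expressed in the standard basis). Since V is invertible (lower-triangular with 1s on the diagonal, up to permutation), solve by back-substitution:
  V =
[[1, 0, 1],
 [0, 1, 0],
 [1, 0, 0]]
  V a = (-7, 4, -3)
Solving gives a = (-3, 4, -4).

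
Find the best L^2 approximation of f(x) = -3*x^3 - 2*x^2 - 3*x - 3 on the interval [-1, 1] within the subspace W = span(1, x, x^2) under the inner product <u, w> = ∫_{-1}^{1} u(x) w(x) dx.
g(x) = -2*x^2 - 24*x/5 - 3

The best approximation g ∈ W is the orthogonal projection of f onto W. Writing g = a_0 + a_1 x + a_2 x^2, the coefficients solve the normal equations G · a = b where
  G_{ij} = <φ_i, φ_j> and b_i = <f, φ_i>, with φ_0 = 1, φ_1 = x, φ_2 = x^2.
G =
  [2, 0, 2/3]
  [0, 2/3, 0]
  [2/3, 0, 2/5],
b = (-22/3, -16/5, -14/5).
Solving gives a_0 = -3, a_1 = -24/5, a_2 = -2, so
  g(x) = -2*x^2 - 24*x/5 - 3.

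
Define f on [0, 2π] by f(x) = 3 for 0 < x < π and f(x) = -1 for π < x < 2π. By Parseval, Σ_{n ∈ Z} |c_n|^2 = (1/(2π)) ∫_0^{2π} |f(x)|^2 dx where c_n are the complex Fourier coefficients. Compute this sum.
Σ |c_n|^2 = 5

Parseval equates the L^2 energy of f (normalised by 1/(2π)) with the ℓ^2 sum of its Fourier coefficients: (1/(2π)) ∫_0^{2π} |f|^2 = Σ |c_n|^2.
Compute the left side: (1/(2π)) [∫_0^π 3^2 dx + ∫_π^{2π} (-1)^2 dx] = (1/(2π)) · (9π + 1π) = (9 + 1)/2 = 5.
So Σ_{n ∈ Z} |c_n|^2 = 5.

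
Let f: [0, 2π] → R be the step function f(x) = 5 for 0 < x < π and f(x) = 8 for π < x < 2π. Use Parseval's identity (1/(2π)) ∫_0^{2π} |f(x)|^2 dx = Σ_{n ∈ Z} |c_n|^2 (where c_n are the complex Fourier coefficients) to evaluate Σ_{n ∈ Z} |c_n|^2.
Σ |c_n|^2 = 89/2

Parseval equates the L^2 energy of f (normalised by 1/(2π)) with the ℓ^2 sum of its Fourier coefficients: (1/(2π)) ∫_0^{2π} |f|^2 = Σ |c_n|^2.
Compute the left side: (1/(2π)) [∫_0^π 5^2 dx + ∫_π^{2π} 8^2 dx] = (1/(2π)) · (25π + 64π) = (25 + 64)/2 = 89/2.
So Σ_{n ∈ Z} |c_n|^2 = 89/2.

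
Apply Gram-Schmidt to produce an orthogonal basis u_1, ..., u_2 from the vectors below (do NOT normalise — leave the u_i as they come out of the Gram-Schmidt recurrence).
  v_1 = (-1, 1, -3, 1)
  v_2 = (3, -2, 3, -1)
Orthogonal basis:
  u_1 = (-1, 1, -3, 1)
  u_2 = (7/4, -3/4, -3/4, 1/4)

Apply the Gram-Schmidt recurrence
  u_1 = v_1
  u_i = v_i − Σ_{j<i} ((v_i · u_j) / (u_j · u_j)) · u_j.

Step by step this gives:
  u_1 = (-1, 1, -3, 1)
  u_2 = (7/4, -3/4, -3/4, 1/4)

Orthogonality check:
  u_2 · u_1 = 0 (should be 0)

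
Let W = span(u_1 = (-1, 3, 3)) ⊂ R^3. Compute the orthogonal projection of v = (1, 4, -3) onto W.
proj_W(v) = (-2/19, 6/19, 6/19)

Set up U = [u_1 | ... | u_1] ∈ R^(3×1). The projector onto W = col(U) is P = U (U^T U)^(-1) U^T.
Compute U^T U =
  [19],
and U^T v = (2).
Solve U^T U · c = U^T v for the coefficients: c = (2/19). The projection is proj_W(v) = U c.
Check: (v - proj_W(v)) · u_1 = 0  (should be 0).
Result: proj_W(v) = (-2/19, 6/19, 6/19).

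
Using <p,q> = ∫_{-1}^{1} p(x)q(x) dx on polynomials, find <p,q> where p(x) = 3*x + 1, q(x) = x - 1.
<p,q> = 0

Expand the product: p(x)·q(x) = 3*x^2 - 2*x - 1.
∫_{-1}^{1} of each monomial x^k gives [2/(k+1) if k even, 0 if k odd]. Integrating term-by-term (or equivalently evaluating the antiderivative F(x) = x^3 - x^2 - x at the endpoints):
  F(1) − F(−1) = -1 − (-1) = 0.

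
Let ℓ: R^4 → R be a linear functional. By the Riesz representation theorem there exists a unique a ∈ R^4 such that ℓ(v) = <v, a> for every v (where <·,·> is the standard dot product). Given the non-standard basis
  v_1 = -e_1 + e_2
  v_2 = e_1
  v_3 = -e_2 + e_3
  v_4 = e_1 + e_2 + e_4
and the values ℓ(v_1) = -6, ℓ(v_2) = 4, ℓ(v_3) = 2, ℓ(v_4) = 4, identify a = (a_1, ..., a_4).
a = (4, -2, 0, 2)

Write a = (a_1, ..., a_4) in the standard basis. For each basis vector v_i, ℓ(v_i) = <v_i, a> is a linear equation in the a_j's. Collect the n equations into a matrix system V a = ℓ, where row i of V is v_i (expressed in the standard basis). Since V is invertible (lower-triangular with 1s on the diagonal, up to permutation), solve by back-substitution:
  V =
[[-1, 1, 0, 0],
 [1, 0, 0, 0],
 [0, -1, 1, 0],
 [1, 1, 0, 1]]
  V a = (-6, 4, 2, 4)
Solving gives a = (4, -2, 0, 2).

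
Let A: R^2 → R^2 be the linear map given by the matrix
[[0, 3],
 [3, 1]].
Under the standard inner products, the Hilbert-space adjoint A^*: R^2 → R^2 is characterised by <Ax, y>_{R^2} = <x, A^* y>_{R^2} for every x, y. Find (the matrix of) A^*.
A^* = A^T =
[[0, 3],
 [3, 1]]

For real matrices with standard dot products, the defining identity <Ax, y> = <x, A^* y> gives (Ax)^T y = x^T (A^*) y, i.e. x^T A^T y = x^T (A^*) y. Since this holds for all x, y, we must have A^* = A^T. Therefore
A^* =
[[0, 3],
 [3, 1]].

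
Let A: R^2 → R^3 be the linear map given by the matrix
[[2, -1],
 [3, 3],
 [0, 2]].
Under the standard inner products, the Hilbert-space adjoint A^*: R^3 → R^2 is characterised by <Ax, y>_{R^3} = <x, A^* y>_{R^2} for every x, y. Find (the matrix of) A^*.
A^* = A^T =
[[2, 3, 0],
 [-1, 3, 2]]

For real matrices with standard dot products, the defining identity <Ax, y> = <x, A^* y> gives (Ax)^T y = x^T (A^*) y, i.e. x^T A^T y = x^T (A^*) y. Since this holds for all x, y, we must have A^* = A^T. Therefore
A^* =
[[2, 3, 0],
 [-1, 3, 2]].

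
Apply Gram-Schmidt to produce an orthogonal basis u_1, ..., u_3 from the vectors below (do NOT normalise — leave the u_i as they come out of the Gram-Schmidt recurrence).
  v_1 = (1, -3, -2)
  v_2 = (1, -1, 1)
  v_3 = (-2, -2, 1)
Orthogonal basis:
  u_1 = (1, -3, -2)
  u_2 = (6/7, -4/7, 9/7)
  u_3 = (-45/19, -27/19, 18/19)

Apply the Gram-Schmidt recurrence
  u_1 = v_1
  u_i = v_i − Σ_{j<i} ((v_i · u_j) / (u_j · u_j)) · u_j.

Step by step this gives:
  u_1 = (1, -3, -2)
  u_2 = (6/7, -4/7, 9/7)
  u_3 = (-45/19, -27/19, 18/19)

Orthogonality check:
  u_2 · u_1 = 0 (should be 0)
  u_3 · u_1 = 0 (should be 0)
  u_3 · u_2 = 0 (should be 0)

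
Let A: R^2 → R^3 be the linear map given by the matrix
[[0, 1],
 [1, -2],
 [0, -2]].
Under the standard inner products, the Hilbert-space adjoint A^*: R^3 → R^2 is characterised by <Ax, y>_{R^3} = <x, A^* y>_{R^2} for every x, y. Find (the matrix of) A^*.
A^* = A^T =
[[0, 1, 0],
 [1, -2, -2]]

For real matrices with standard dot products, the defining identity <Ax, y> = <x, A^* y> gives (Ax)^T y = x^T (A^*) y, i.e. x^T A^T y = x^T (A^*) y. Since this holds for all x, y, we must have A^* = A^T. Therefore
A^* =
[[0, 1, 0],
 [1, -2, -2]].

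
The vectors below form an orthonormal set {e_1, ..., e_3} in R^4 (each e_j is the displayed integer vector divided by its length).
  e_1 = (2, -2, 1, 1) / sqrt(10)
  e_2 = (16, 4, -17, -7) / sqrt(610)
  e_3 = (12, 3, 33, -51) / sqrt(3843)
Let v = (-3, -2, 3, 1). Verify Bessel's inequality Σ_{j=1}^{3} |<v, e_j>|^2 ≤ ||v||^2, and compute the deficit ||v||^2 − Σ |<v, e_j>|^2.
Σ |<v, e_j>|^2 = 152/7; ||v||^2 = 23; deficit = 9/7

Write each e_j = u_j / sqrt(<u_j, u_j>) where u_j is the displayed integer vector. Then <v, e_j> = <v, u_j> / sqrt(<u_j, u_j>), so |<v, e_j>|^2 = <v, u_j>^2 / <u_j, u_j>.
Coefficients: <v, e_1> = 2/sqrt(10), <v, e_2> = -114/sqrt(610), <v, e_3> = 6/sqrt(3843).
Square and sum: Σ |<v, e_j>|^2 = 152/7.
Compute ||v||^2 = v·v = 23.
Deficit = 23 − 152/7 = 9/7 ≥ 0, confirming Bessel's inequality. (The deficit equals ||v − Σ <v,e_j> e_j||^2, the squared distance from v to span{e_j}.)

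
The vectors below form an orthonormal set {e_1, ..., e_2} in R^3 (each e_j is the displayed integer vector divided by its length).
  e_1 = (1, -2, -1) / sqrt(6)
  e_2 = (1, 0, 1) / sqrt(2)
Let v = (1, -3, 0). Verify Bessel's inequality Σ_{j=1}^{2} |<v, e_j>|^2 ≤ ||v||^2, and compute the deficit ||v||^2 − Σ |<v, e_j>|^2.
Σ |<v, e_j>|^2 = 26/3; ||v||^2 = 10; deficit = 4/3

Write each e_j = u_j / sqrt(<u_j, u_j>) where u_j is the displayed integer vector. Then <v, e_j> = <v, u_j> / sqrt(<u_j, u_j>), so |<v, e_j>|^2 = <v, u_j>^2 / <u_j, u_j>.
Coefficients: <v, e_1> = 7/sqrt(6), <v, e_2> = 1/sqrt(2).
Square and sum: Σ |<v, e_j>|^2 = 26/3.
Compute ||v||^2 = v·v = 10.
Deficit = 10 − 26/3 = 4/3 ≥ 0, confirming Bessel's inequality. (The deficit equals ||v − Σ <v,e_j> e_j||^2, the squared distance from v to span{e_j}.)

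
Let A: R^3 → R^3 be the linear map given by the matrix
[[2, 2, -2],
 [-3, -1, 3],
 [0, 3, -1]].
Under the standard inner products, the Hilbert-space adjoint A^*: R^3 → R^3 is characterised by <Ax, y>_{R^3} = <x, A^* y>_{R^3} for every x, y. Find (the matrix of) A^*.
A^* = A^T =
[[2, -3, 0],
 [2, -1, 3],
 [-2, 3, -1]]

For real matrices with standard dot products, the defining identity <Ax, y> = <x, A^* y> gives (Ax)^T y = x^T (A^*) y, i.e. x^T A^T y = x^T (A^*) y. Since this holds for all x, y, we must have A^* = A^T. Therefore
A^* =
[[2, -3, 0],
 [2, -1, 3],
 [-2, 3, -1]].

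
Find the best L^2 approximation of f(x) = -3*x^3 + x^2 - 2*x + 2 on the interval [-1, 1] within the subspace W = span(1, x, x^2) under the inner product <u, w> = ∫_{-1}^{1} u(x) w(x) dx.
g(x) = x^2 - 19*x/5 + 2

The best approximation g ∈ W is the orthogonal projection of f onto W. Writing g = a_0 + a_1 x + a_2 x^2, the coefficients solve the normal equations G · a = b where
  G_{ij} = <φ_i, φ_j> and b_i = <f, φ_i>, with φ_0 = 1, φ_1 = x, φ_2 = x^2.
G =
  [2, 0, 2/3]
  [0, 2/3, 0]
  [2/3, 0, 2/5],
b = (14/3, -38/15, 26/15).
Solving gives a_0 = 2, a_1 = -19/5, a_2 = 1, so
  g(x) = x^2 - 19*x/5 + 2.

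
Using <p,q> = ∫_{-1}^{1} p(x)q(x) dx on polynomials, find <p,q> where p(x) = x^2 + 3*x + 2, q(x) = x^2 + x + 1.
<p,q> = 42/5

Expand the product: p(x)·q(x) = x^4 + 4*x^3 + 6*x^2 + 5*x + 2.
∫_{-1}^{1} of each monomial x^k gives [2/(k+1) if k even, 0 if k odd]. Integrating term-by-term (or equivalently evaluating the antiderivative F(x) = x^5/5 + x^4 + 2*x^3 + 5*x^2/2 + 2*x at the endpoints):
  F(1) − F(−1) = 77/10 − (-7/10) = 42/5.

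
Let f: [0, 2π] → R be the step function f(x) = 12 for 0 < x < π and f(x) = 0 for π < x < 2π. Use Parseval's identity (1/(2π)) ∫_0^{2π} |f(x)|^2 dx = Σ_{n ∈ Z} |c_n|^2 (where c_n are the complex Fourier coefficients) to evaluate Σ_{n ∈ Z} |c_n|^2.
Σ |c_n|^2 = 72

Parseval equates the L^2 energy of f (normalised by 1/(2π)) with the ℓ^2 sum of its Fourier coefficients: (1/(2π)) ∫_0^{2π} |f|^2 = Σ |c_n|^2.
Compute the left side: (1/(2π)) [∫_0^π 12^2 dx + ∫_π^{2π} 0^2 dx] = (1/(2π)) · (144π + 0π) = (144 + 0)/2 = 72.
So Σ_{n ∈ Z} |c_n|^2 = 72.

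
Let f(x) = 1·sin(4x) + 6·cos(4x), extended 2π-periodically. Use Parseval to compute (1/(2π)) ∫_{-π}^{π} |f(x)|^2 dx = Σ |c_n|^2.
Σ |c_n|^2 = 37/2

Expand |f|^2 and use orthogonality of {sin(nx), cos(mx)} on [-π, π]:
  ∫_{-π}^{π} sin(nx)^2 dx = π, ∫ cos(mx)^2 dx = π, and cross terms integrate to 0.
So ∫_{-π}^{π} f(x)^2 dx = 1^2 · π + 6^2 · π = (1 + 36)π.
Divide by 2π: (1 + 36)/2 = 37/2.
By Parseval, this equals Σ |c_n|^2.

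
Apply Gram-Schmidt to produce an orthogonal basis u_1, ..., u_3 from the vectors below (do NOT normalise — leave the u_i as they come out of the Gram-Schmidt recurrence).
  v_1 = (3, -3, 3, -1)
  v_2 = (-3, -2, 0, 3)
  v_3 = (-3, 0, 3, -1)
Orthogonal basis:
  u_1 = (3, -3, 3, -1)
  u_2 = (-33/14, -37/14, 9/14, 39/14)
  u_3 = (-12/5, 9/10, 27/10, -9/5)

Apply the Gram-Schmidt recurrence
  u_1 = v_1
  u_i = v_i − Σ_{j<i} ((v_i · u_j) / (u_j · u_j)) · u_j.

Step by step this gives:
  u_1 = (3, -3, 3, -1)
  u_2 = (-33/14, -37/14, 9/14, 39/14)
  u_3 = (-12/5, 9/10, 27/10, -9/5)

Orthogonality check:
  u_2 · u_1 = 0 (should be 0)
  u_3 · u_1 = 0 (should be 0)
  u_3 · u_2 = 0 (should be 0)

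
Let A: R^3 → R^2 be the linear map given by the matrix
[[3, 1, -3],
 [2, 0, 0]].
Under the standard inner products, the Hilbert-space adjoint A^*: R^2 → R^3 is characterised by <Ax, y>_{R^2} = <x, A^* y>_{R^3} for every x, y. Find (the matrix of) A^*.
A^* = A^T =
[[3, 2],
 [1, 0],
 [-3, 0]]

For real matrices with standard dot products, the defining identity <Ax, y> = <x, A^* y> gives (Ax)^T y = x^T (A^*) y, i.e. x^T A^T y = x^T (A^*) y. Since this holds for all x, y, we must have A^* = A^T. Therefore
A^* =
[[3, 2],
 [1, 0],
 [-3, 0]].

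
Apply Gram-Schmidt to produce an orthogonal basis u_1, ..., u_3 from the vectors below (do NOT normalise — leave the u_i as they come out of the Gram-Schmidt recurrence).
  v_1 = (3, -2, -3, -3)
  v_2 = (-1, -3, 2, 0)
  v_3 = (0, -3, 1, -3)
Orthogonal basis:
  u_1 = (3, -2, -3, -3)
  u_2 = (-22/31, -99/31, 53/31, -9/31)
  u_3 = (-226/425, 258/425, 274/425, -672/425)

Apply the Gram-Schmidt recurrence
  u_1 = v_1
  u_i = v_i − Σ_{j<i} ((v_i · u_j) / (u_j · u_j)) · u_j.

Step by step this gives:
  u_1 = (3, -2, -3, -3)
  u_2 = (-22/31, -99/31, 53/31, -9/31)
  u_3 = (-226/425, 258/425, 274/425, -672/425)

Orthogonality check:
  u_2 · u_1 = 0 (should be 0)
  u_3 · u_1 = 0 (should be 0)
  u_3 · u_2 = 0 (should be 0)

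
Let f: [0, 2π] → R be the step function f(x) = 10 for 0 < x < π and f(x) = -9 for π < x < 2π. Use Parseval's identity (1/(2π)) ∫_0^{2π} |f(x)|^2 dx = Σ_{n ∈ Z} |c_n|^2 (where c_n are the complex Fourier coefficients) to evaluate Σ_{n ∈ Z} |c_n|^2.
Σ |c_n|^2 = 181/2

Parseval equates the L^2 energy of f (normalised by 1/(2π)) with the ℓ^2 sum of its Fourier coefficients: (1/(2π)) ∫_0^{2π} |f|^2 = Σ |c_n|^2.
Compute the left side: (1/(2π)) [∫_0^π 10^2 dx + ∫_π^{2π} (-9)^2 dx] = (1/(2π)) · (100π + 81π) = (100 + 81)/2 = 181/2.
So Σ_{n ∈ Z} |c_n|^2 = 181/2.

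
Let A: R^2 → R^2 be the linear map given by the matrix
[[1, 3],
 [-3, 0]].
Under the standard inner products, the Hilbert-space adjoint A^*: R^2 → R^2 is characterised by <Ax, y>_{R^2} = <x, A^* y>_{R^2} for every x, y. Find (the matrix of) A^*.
A^* = A^T =
[[1, -3],
 [3, 0]]

For real matrices with standard dot products, the defining identity <Ax, y> = <x, A^* y> gives (Ax)^T y = x^T (A^*) y, i.e. x^T A^T y = x^T (A^*) y. Since this holds for all x, y, we must have A^* = A^T. Therefore
A^* =
[[1, -3],
 [3, 0]].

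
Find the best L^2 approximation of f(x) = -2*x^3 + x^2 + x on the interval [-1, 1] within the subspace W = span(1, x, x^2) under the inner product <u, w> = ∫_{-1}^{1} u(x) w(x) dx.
g(x) = x^2 - x/5

The best approximation g ∈ W is the orthogonal projection of f onto W. Writing g = a_0 + a_1 x + a_2 x^2, the coefficients solve the normal equations G · a = b where
  G_{ij} = <φ_i, φ_j> and b_i = <f, φ_i>, with φ_0 = 1, φ_1 = x, φ_2 = x^2.
G =
  [2, 0, 2/3]
  [0, 2/3, 0]
  [2/3, 0, 2/5],
b = (2/3, -2/15, 2/5).
Solving gives a_0 = 0, a_1 = -1/5, a_2 = 1, so
  g(x) = x^2 - x/5.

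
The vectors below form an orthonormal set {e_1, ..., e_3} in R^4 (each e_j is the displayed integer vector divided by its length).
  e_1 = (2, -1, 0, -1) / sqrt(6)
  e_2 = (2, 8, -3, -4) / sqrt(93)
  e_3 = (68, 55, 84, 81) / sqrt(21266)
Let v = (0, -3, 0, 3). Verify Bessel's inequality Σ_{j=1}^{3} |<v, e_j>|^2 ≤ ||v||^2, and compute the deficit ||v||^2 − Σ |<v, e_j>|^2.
Σ |<v, e_j>|^2 = 4878/343; ||v||^2 = 18; deficit = 1296/343

Write each e_j = u_j / sqrt(<u_j, u_j>) where u_j is the displayed integer vector. Then <v, e_j> = <v, u_j> / sqrt(<u_j, u_j>), so |<v, e_j>|^2 = <v, u_j>^2 / <u_j, u_j>.
Coefficients: <v, e_1> = 0/sqrt(6), <v, e_2> = -36/sqrt(93), <v, e_3> = 78/sqrt(21266).
Square and sum: Σ |<v, e_j>|^2 = 4878/343.
Compute ||v||^2 = v·v = 18.
Deficit = 18 − 4878/343 = 1296/343 ≥ 0, confirming Bessel's inequality. (The deficit equals ||v − Σ <v,e_j> e_j||^2, the squared distance from v to span{e_j}.)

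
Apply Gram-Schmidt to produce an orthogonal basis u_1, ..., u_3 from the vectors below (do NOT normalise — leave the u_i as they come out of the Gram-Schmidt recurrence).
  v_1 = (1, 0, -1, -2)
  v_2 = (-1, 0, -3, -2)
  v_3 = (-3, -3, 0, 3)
Orthogonal basis:
  u_1 = (1, 0, -1, -2)
  u_2 = (-2, 0, -2, 0)
  u_3 = (0, -3, 0, 0)

Apply the Gram-Schmidt recurrence
  u_1 = v_1
  u_i = v_i − Σ_{j<i} ((v_i · u_j) / (u_j · u_j)) · u_j.

Step by step this gives:
  u_1 = (1, 0, -1, -2)
  u_2 = (-2, 0, -2, 0)
  u_3 = (0, -3, 0, 0)

Orthogonality check:
  u_2 · u_1 = 0 (should be 0)
  u_3 · u_1 = 0 (should be 0)
  u_3 · u_2 = 0 (should be 0)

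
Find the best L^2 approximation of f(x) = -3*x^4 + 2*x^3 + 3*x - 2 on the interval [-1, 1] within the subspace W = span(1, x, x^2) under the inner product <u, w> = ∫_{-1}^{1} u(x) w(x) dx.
g(x) = -18*x^2/7 + 21*x/5 - 61/35

The best approximation g ∈ W is the orthogonal projection of f onto W. Writing g = a_0 + a_1 x + a_2 x^2, the coefficients solve the normal equations G · a = b where
  G_{ij} = <φ_i, φ_j> and b_i = <f, φ_i>, with φ_0 = 1, φ_1 = x, φ_2 = x^2.
G =
  [2, 0, 2/3]
  [0, 2/3, 0]
  [2/3, 0, 2/5],
b = (-26/5, 14/5, -46/21).
Solving gives a_0 = -61/35, a_1 = 21/5, a_2 = -18/7, so
  g(x) = -18*x^2/7 + 21*x/5 - 61/35.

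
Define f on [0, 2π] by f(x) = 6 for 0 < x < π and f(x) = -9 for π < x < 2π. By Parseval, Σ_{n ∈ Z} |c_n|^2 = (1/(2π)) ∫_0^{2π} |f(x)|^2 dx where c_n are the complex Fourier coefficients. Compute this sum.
Σ |c_n|^2 = 117/2

Parseval equates the L^2 energy of f (normalised by 1/(2π)) with the ℓ^2 sum of its Fourier coefficients: (1/(2π)) ∫_0^{2π} |f|^2 = Σ |c_n|^2.
Compute the left side: (1/(2π)) [∫_0^π 6^2 dx + ∫_π^{2π} (-9)^2 dx] = (1/(2π)) · (36π + 81π) = (36 + 81)/2 = 117/2.
So Σ_{n ∈ Z} |c_n|^2 = 117/2.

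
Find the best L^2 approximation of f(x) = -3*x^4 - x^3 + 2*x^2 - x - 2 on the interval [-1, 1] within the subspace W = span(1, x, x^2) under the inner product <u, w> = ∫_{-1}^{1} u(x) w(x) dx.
g(x) = -4*x^2/7 - 8*x/5 - 61/35

The best approximation g ∈ W is the orthogonal projection of f onto W. Writing g = a_0 + a_1 x + a_2 x^2, the coefficients solve the normal equations G · a = b where
  G_{ij} = <φ_i, φ_j> and b_i = <f, φ_i>, with φ_0 = 1, φ_1 = x, φ_2 = x^2.
G =
  [2, 0, 2/3]
  [0, 2/3, 0]
  [2/3, 0, 2/5],
b = (-58/15, -16/15, -146/105).
Solving gives a_0 = -61/35, a_1 = -8/5, a_2 = -4/7, so
  g(x) = -4*x^2/7 - 8*x/5 - 61/35.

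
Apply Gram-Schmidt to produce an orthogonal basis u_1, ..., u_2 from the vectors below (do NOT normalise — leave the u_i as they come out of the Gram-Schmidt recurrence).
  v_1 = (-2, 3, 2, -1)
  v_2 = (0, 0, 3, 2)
Orthogonal basis:
  u_1 = (-2, 3, 2, -1)
  u_2 = (4/9, -2/3, 23/9, 20/9)

Apply the Gram-Schmidt recurrence
  u_1 = v_1
  u_i = v_i − Σ_{j<i} ((v_i · u_j) / (u_j · u_j)) · u_j.

Step by step this gives:
  u_1 = (-2, 3, 2, -1)
  u_2 = (4/9, -2/3, 23/9, 20/9)

Orthogonality check:
  u_2 · u_1 = 0 (should be 0)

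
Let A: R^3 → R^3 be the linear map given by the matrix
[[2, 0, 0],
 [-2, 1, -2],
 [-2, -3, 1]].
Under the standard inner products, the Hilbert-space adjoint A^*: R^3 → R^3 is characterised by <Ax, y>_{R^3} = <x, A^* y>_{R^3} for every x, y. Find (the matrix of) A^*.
A^* = A^T =
[[2, -2, -2],
 [0, 1, -3],
 [0, -2, 1]]

For real matrices with standard dot products, the defining identity <Ax, y> = <x, A^* y> gives (Ax)^T y = x^T (A^*) y, i.e. x^T A^T y = x^T (A^*) y. Since this holds for all x, y, we must have A^* = A^T. Therefore
A^* =
[[2, -2, -2],
 [0, 1, -3],
 [0, -2, 1]].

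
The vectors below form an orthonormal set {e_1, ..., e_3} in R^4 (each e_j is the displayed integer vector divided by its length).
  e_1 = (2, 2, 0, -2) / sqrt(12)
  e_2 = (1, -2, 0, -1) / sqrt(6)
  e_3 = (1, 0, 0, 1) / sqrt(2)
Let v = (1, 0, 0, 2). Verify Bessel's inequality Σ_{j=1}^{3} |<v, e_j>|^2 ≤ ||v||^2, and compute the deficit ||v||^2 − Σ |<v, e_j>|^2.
Σ |<v, e_j>|^2 = 5; ||v||^2 = 5; deficit = 0

Write each e_j = u_j / sqrt(<u_j, u_j>) where u_j is the displayed integer vector. Then <v, e_j> = <v, u_j> / sqrt(<u_j, u_j>), so |<v, e_j>|^2 = <v, u_j>^2 / <u_j, u_j>.
Coefficients: <v, e_1> = -2/sqrt(12), <v, e_2> = -1/sqrt(6), <v, e_3> = 3/sqrt(2).
Square and sum: Σ |<v, e_j>|^2 = 5.
Compute ||v||^2 = v·v = 5.
Deficit = 5 − 5 = 0 ≥ 0, confirming Bessel's inequality. (The deficit equals ||v − Σ <v,e_j> e_j||^2, the squared distance from v to span{e_j}.)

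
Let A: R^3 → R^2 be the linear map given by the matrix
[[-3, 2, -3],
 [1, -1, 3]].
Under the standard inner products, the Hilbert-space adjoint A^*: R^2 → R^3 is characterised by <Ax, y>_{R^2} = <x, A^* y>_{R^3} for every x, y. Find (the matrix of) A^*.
A^* = A^T =
[[-3, 1],
 [2, -1],
 [-3, 3]]

For real matrices with standard dot products, the defining identity <Ax, y> = <x, A^* y> gives (Ax)^T y = x^T (A^*) y, i.e. x^T A^T y = x^T (A^*) y. Since this holds for all x, y, we must have A^* = A^T. Therefore
A^* =
[[-3, 1],
 [2, -1],
 [-3, 3]].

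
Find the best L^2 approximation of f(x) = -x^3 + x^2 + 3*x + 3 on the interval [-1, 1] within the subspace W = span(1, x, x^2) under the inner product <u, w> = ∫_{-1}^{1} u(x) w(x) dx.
g(x) = x^2 + 12*x/5 + 3

The best approximation g ∈ W is the orthogonal projection of f onto W. Writing g = a_0 + a_1 x + a_2 x^2, the coefficients solve the normal equations G · a = b where
  G_{ij} = <φ_i, φ_j> and b_i = <f, φ_i>, with φ_0 = 1, φ_1 = x, φ_2 = x^2.
G =
  [2, 0, 2/3]
  [0, 2/3, 0]
  [2/3, 0, 2/5],
b = (20/3, 8/5, 12/5).
Solving gives a_0 = 3, a_1 = 12/5, a_2 = 1, so
  g(x) = x^2 + 12*x/5 + 3.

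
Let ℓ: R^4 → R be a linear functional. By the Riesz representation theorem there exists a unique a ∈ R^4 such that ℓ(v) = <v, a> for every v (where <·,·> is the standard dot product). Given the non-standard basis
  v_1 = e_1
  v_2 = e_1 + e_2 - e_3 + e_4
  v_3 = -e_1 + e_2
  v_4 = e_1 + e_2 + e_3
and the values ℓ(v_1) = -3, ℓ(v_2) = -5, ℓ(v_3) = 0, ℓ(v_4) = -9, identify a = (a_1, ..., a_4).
a = (-3, -3, -3, -2)

Write a = (a_1, ..., a_4) in the standard basis. For each basis vector v_i, ℓ(v_i) = <v_i, a> is a linear equation in the a_j's. Collect the n equations into a matrix system V a = ℓ, where row i of V is v_i (expressed in the standard basis). Since V is invertible (lower-triangular with 1s on the diagonal, up to permutation), solve by back-substitution:
  V =
[[1, 0, 0, 0],
 [1, 1, -1, 1],
 [-1, 1, 0, 0],
 [1, 1, 1, 0]]
  V a = (-3, -5, 0, -9)
Solving gives a = (-3, -3, -3, -2).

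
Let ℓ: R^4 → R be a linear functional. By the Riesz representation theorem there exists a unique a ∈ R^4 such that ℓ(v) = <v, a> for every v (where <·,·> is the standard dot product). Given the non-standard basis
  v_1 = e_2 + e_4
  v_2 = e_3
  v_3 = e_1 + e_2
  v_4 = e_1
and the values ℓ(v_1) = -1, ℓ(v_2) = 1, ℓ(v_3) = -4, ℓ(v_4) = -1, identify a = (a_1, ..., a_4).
a = (-1, -3, 1, 2)

Write a = (a_1, ..., a_4) in the standard basis. For each basis vector v_i, ℓ(v_i) = <v_i, a> is a linear equation in the a_j's. Collect the n equations into a matrix system V a = ℓ, where row i of V is v_i (expressed in the standard basis). Since V is invertible (lower-triangular with 1s on the diagonal, up to permutation), solve by back-substitution:
  V =
[[0, 1, 0, 1],
 [0, 0, 1, 0],
 [1, 1, 0, 0],
 [1, 0, 0, 0]]
  V a = (-1, 1, -4, -1)
Solving gives a = (-1, -3, 1, 2).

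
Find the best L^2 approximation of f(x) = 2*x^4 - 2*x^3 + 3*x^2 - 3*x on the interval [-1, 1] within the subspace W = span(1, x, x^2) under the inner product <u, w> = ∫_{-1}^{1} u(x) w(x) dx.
g(x) = 33*x^2/7 - 21*x/5 - 6/35

The best approximation g ∈ W is the orthogonal projection of f onto W. Writing g = a_0 + a_1 x + a_2 x^2, the coefficients solve the normal equations G · a = b where
  G_{ij} = <φ_i, φ_j> and b_i = <f, φ_i>, with φ_0 = 1, φ_1 = x, φ_2 = x^2.
G =
  [2, 0, 2/3]
  [0, 2/3, 0]
  [2/3, 0, 2/5],
b = (14/5, -14/5, 62/35).
Solving gives a_0 = -6/35, a_1 = -21/5, a_2 = 33/7, so
  g(x) = 33*x^2/7 - 21*x/5 - 6/35.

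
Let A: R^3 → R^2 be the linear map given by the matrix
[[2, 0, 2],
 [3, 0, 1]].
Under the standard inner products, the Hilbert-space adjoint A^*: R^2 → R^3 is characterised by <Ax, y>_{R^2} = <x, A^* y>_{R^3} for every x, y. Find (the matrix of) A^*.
A^* = A^T =
[[2, 3],
 [0, 0],
 [2, 1]]

For real matrices with standard dot products, the defining identity <Ax, y> = <x, A^* y> gives (Ax)^T y = x^T (A^*) y, i.e. x^T A^T y = x^T (A^*) y. Since this holds for all x, y, we must have A^* = A^T. Therefore
A^* =
[[2, 3],
 [0, 0],
 [2, 1]].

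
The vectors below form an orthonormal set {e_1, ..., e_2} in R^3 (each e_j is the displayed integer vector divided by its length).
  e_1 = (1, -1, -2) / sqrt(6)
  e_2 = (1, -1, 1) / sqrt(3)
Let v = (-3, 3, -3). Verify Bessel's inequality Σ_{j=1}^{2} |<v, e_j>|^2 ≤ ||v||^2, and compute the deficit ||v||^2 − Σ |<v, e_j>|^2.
Σ |<v, e_j>|^2 = 27; ||v||^2 = 27; deficit = 0

Write each e_j = u_j / sqrt(<u_j, u_j>) where u_j is the displayed integer vector. Then <v, e_j> = <v, u_j> / sqrt(<u_j, u_j>), so |<v, e_j>|^2 = <v, u_j>^2 / <u_j, u_j>.
Coefficients: <v, e_1> = 0/sqrt(6), <v, e_2> = -9/sqrt(3).
Square and sum: Σ |<v, e_j>|^2 = 27.
Compute ||v||^2 = v·v = 27.
Deficit = 27 − 27 = 0 ≥ 0, confirming Bessel's inequality. (The deficit equals ||v − Σ <v,e_j> e_j||^2, the squared distance from v to span{e_j}.)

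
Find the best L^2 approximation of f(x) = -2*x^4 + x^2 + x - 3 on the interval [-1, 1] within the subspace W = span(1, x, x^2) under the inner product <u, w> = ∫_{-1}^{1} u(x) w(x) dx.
g(x) = -5*x^2/7 + x - 99/35

The best approximation g ∈ W is the orthogonal projection of f onto W. Writing g = a_0 + a_1 x + a_2 x^2, the coefficients solve the normal equations G · a = b where
  G_{ij} = <φ_i, φ_j> and b_i = <f, φ_i>, with φ_0 = 1, φ_1 = x, φ_2 = x^2.
G =
  [2, 0, 2/3]
  [0, 2/3, 0]
  [2/3, 0, 2/5],
b = (-92/15, 2/3, -76/35).
Solving gives a_0 = -99/35, a_1 = 1, a_2 = -5/7, so
  g(x) = -5*x^2/7 + x - 99/35.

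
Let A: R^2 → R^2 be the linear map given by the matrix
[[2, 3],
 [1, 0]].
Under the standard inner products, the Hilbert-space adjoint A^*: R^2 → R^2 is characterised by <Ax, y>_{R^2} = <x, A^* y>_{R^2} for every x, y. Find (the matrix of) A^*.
A^* = A^T =
[[2, 1],
 [3, 0]]

For real matrices with standard dot products, the defining identity <Ax, y> = <x, A^* y> gives (Ax)^T y = x^T (A^*) y, i.e. x^T A^T y = x^T (A^*) y. Since this holds for all x, y, we must have A^* = A^T. Therefore
A^* =
[[2, 1],
 [3, 0]].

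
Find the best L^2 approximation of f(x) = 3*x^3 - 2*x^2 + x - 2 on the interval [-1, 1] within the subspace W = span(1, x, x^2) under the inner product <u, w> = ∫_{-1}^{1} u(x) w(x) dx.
g(x) = -2*x^2 + 14*x/5 - 2

The best approximation g ∈ W is the orthogonal projection of f onto W. Writing g = a_0 + a_1 x + a_2 x^2, the coefficients solve the normal equations G · a = b where
  G_{ij} = <φ_i, φ_j> and b_i = <f, φ_i>, with φ_0 = 1, φ_1 = x, φ_2 = x^2.
G =
  [2, 0, 2/3]
  [0, 2/3, 0]
  [2/3, 0, 2/5],
b = (-16/3, 28/15, -32/15).
Solving gives a_0 = -2, a_1 = 14/5, a_2 = -2, so
  g(x) = -2*x^2 + 14*x/5 - 2.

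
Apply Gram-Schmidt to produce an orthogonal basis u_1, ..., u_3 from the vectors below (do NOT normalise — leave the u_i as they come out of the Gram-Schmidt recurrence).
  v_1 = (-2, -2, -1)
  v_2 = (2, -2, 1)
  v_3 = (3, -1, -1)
Orthogonal basis:
  u_1 = (-2, -2, -1)
  u_2 = (16/9, -20/9, 8/9)
  u_3 = (1, 0, -2)

Apply the Gram-Schmidt recurrence
  u_1 = v_1
  u_i = v_i − Σ_{j<i} ((v_i · u_j) / (u_j · u_j)) · u_j.

Step by step this gives:
  u_1 = (-2, -2, -1)
  u_2 = (16/9, -20/9, 8/9)
  u_3 = (1, 0, -2)

Orthogonality check:
  u_2 · u_1 = 0 (should be 0)
  u_3 · u_1 = 0 (should be 0)
  u_3 · u_2 = 0 (should be 0)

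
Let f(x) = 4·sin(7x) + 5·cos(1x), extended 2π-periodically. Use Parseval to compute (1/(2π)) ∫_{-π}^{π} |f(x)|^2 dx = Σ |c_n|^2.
Σ |c_n|^2 = 41/2

Expand |f|^2 and use orthogonality of {sin(nx), cos(mx)} on [-π, π]:
  ∫_{-π}^{π} sin(nx)^2 dx = π, ∫ cos(mx)^2 dx = π, and cross terms integrate to 0.
So ∫_{-π}^{π} f(x)^2 dx = 4^2 · π + 5^2 · π = (16 + 25)π.
Divide by 2π: (16 + 25)/2 = 41/2.
By Parseval, this equals Σ |c_n|^2.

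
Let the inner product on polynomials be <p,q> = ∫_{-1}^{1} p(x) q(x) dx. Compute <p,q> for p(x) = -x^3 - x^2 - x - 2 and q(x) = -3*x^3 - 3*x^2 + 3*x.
<p,q> = 142/35

Expand the product: p(x)·q(x) = 3*x^6 + 6*x^5 + 3*x^4 + 6*x^3 + 3*x^2 - 6*x.
∫_{-1}^{1} of each monomial x^k gives [2/(k+1) if k even, 0 if k odd]. Integrating term-by-term (or equivalently evaluating the antiderivative F(x) = 3*x^7/7 + x^6 + 3*x^5/5 + 3*x^4/2 + x^3 - 3*x^2 at the endpoints):
  F(1) − F(−1) = 107/70 − (-177/70) = 142/35.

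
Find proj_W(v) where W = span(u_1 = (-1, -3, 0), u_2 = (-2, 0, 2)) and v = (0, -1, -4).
proj_W(v) = (33/19, -30/19, -43/19)

Set up U = [u_1 | ... | u_2] ∈ R^(3×2). The projector onto W = col(U) is P = U (U^T U)^(-1) U^T.
Compute U^T U =
  [10, 2]
  [2, 8],
and U^T v = (3, -8).
Solve U^T U · c = U^T v for the coefficients: c = (10/19, -43/38). The projection is proj_W(v) = U c.
Check: (v - proj_W(v)) · u_1 = 0  (should be 0).
Check: (v - proj_W(v)) · u_2 = 0  (should be 0).
Result: proj_W(v) = (33/19, -30/19, -43/19).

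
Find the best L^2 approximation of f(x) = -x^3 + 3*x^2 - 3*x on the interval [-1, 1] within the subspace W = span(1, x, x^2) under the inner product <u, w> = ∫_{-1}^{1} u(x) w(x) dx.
g(x) = 3*x^2 - 18*x/5

The best approximation g ∈ W is the orthogonal projection of f onto W. Writing g = a_0 + a_1 x + a_2 x^2, the coefficients solve the normal equations G · a = b where
  G_{ij} = <φ_i, φ_j> and b_i = <f, φ_i>, with φ_0 = 1, φ_1 = x, φ_2 = x^2.
G =
  [2, 0, 2/3]
  [0, 2/3, 0]
  [2/3, 0, 2/5],
b = (2, -12/5, 6/5).
Solving gives a_0 = 0, a_1 = -18/5, a_2 = 3, so
  g(x) = 3*x^2 - 18*x/5.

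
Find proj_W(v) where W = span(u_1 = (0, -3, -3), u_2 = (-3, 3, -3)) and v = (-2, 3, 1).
proj_W(v) = (-4/3, 10/3, 2/3)

Set up U = [u_1 | ... | u_2] ∈ R^(3×2). The projector onto W = col(U) is P = U (U^T U)^(-1) U^T.
Compute U^T U =
  [18, 0]
  [0, 27],
and U^T v = (-12, 12).
Solve U^T U · c = U^T v for the coefficients: c = (-2/3, 4/9). The projection is proj_W(v) = U c.
Check: (v - proj_W(v)) · u_1 = 0  (should be 0).
Check: (v - proj_W(v)) · u_2 = 0  (should be 0).
Result: proj_W(v) = (-4/3, 10/3, 2/3).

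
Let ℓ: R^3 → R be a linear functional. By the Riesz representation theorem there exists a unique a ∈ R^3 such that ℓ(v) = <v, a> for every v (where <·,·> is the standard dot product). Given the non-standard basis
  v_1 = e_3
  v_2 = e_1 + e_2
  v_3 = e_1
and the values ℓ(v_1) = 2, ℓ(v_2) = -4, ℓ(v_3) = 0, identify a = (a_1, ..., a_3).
a = (0, -4, 2)

Write a = (a_1, ..., a_3) in the standard basis. For each basis vector v_i, ℓ(v_i) = <v_i, a> is a linear equation in the a_j's. Collect the n equations into a matrix system V a = ℓ, where row i of V is v_i (expressed in the standard basis). Since V is invertible (lower-triangular with 1s on the diagonal, up to permutation), solve by back-substitution:
  V =
[[0, 0, 1],
 [1, 1, 0],
 [1, 0, 0]]
  V a = (2, -4, 0)
Solving gives a = (0, -4, 2).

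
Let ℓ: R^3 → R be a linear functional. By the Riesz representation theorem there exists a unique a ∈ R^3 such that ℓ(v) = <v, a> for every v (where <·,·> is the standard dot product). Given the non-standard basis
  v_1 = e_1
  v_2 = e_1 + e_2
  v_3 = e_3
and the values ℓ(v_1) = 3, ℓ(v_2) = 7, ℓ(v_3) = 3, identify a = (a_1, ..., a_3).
a = (3, 4, 3)

Write a = (a_1, ..., a_3) in the standard basis. For each basis vector v_i, ℓ(v_i) = <v_i, a> is a linear equation in the a_j's. Collect the n equations into a matrix system V a = ℓ, where row i of V is v_i (expressed in the standard basis). Since V is invertible (lower-triangular with 1s on the diagonal, up to permutation), solve by back-substitution:
  V =
[[1, 0, 0],
 [1, 1, 0],
 [0, 0, 1]]
  V a = (3, 7, 3)
Solving gives a = (3, 4, 3).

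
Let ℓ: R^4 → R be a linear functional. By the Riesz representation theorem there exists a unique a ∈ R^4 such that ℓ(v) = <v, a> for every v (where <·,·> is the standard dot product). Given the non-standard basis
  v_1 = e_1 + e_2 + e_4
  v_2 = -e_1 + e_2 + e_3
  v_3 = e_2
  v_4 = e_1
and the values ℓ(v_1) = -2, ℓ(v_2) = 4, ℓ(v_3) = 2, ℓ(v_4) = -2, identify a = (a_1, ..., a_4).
a = (-2, 2, 0, -2)

Write a = (a_1, ..., a_4) in the standard basis. For each basis vector v_i, ℓ(v_i) = <v_i, a> is a linear equation in the a_j's. Collect the n equations into a matrix system V a = ℓ, where row i of V is v_i (expressed in the standard basis). Since V is invertible (lower-triangular with 1s on the diagonal, up to permutation), solve by back-substitution:
  V =
[[1, 1, 0, 1],
 [-1, 1, 1, 0],
 [0, 1, 0, 0],
 [1, 0, 0, 0]]
  V a = (-2, 4, 2, -2)
Solving gives a = (-2, 2, 0, -2).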